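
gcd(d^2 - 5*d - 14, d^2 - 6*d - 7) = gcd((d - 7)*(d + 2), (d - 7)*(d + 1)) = d - 7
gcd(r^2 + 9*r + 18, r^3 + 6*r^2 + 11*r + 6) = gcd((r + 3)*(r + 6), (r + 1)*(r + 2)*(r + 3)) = r + 3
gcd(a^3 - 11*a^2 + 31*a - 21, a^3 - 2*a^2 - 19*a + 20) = a - 1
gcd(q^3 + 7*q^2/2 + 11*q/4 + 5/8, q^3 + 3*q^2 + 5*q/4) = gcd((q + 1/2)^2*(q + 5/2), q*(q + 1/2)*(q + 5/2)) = q^2 + 3*q + 5/4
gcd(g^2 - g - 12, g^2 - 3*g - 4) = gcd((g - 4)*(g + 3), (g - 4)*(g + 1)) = g - 4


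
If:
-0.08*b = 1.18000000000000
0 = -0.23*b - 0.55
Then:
No Solution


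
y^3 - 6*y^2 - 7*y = y*(y - 7)*(y + 1)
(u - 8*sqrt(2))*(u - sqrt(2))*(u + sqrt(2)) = u^3 - 8*sqrt(2)*u^2 - 2*u + 16*sqrt(2)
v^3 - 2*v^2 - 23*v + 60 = (v - 4)*(v - 3)*(v + 5)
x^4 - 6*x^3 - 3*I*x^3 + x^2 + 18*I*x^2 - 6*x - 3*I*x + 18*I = (x - 6)*(x - 3*I)*(x - I)*(x + I)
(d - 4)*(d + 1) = d^2 - 3*d - 4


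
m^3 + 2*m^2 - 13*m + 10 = (m - 2)*(m - 1)*(m + 5)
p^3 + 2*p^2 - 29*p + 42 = (p - 3)*(p - 2)*(p + 7)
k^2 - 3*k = k*(k - 3)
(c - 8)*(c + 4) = c^2 - 4*c - 32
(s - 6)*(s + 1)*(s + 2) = s^3 - 3*s^2 - 16*s - 12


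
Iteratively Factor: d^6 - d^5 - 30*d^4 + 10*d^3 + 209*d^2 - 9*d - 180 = (d + 3)*(d^5 - 4*d^4 - 18*d^3 + 64*d^2 + 17*d - 60) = (d + 1)*(d + 3)*(d^4 - 5*d^3 - 13*d^2 + 77*d - 60) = (d - 3)*(d + 1)*(d + 3)*(d^3 - 2*d^2 - 19*d + 20) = (d - 3)*(d - 1)*(d + 1)*(d + 3)*(d^2 - d - 20) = (d - 3)*(d - 1)*(d + 1)*(d + 3)*(d + 4)*(d - 5)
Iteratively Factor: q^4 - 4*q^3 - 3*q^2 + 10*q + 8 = (q + 1)*(q^3 - 5*q^2 + 2*q + 8) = (q - 4)*(q + 1)*(q^2 - q - 2) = (q - 4)*(q - 2)*(q + 1)*(q + 1)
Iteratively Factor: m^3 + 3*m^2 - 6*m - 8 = (m + 4)*(m^2 - m - 2) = (m - 2)*(m + 4)*(m + 1)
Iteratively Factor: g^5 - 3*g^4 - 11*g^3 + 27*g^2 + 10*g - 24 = (g - 1)*(g^4 - 2*g^3 - 13*g^2 + 14*g + 24) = (g - 4)*(g - 1)*(g^3 + 2*g^2 - 5*g - 6) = (g - 4)*(g - 1)*(g + 3)*(g^2 - g - 2) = (g - 4)*(g - 1)*(g + 1)*(g + 3)*(g - 2)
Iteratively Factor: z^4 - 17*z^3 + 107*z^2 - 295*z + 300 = (z - 3)*(z^3 - 14*z^2 + 65*z - 100) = (z - 5)*(z - 3)*(z^2 - 9*z + 20) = (z - 5)^2*(z - 3)*(z - 4)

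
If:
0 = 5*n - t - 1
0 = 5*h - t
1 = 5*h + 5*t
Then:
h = 1/30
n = 7/30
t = 1/6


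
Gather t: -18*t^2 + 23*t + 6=-18*t^2 + 23*t + 6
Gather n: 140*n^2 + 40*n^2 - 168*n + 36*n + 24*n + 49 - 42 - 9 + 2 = 180*n^2 - 108*n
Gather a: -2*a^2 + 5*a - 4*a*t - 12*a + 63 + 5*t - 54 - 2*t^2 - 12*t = -2*a^2 + a*(-4*t - 7) - 2*t^2 - 7*t + 9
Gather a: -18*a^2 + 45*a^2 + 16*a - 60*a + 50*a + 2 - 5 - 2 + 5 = 27*a^2 + 6*a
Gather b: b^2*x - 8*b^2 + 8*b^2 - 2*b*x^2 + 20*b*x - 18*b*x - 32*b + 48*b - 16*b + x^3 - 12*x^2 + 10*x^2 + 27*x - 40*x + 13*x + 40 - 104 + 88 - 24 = b^2*x + b*(-2*x^2 + 2*x) + x^3 - 2*x^2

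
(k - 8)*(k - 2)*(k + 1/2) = k^3 - 19*k^2/2 + 11*k + 8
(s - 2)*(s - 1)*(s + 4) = s^3 + s^2 - 10*s + 8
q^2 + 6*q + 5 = (q + 1)*(q + 5)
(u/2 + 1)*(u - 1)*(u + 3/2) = u^3/2 + 5*u^2/4 - u/4 - 3/2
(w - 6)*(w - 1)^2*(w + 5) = w^4 - 3*w^3 - 27*w^2 + 59*w - 30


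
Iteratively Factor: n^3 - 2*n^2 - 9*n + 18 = (n - 2)*(n^2 - 9) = (n - 3)*(n - 2)*(n + 3)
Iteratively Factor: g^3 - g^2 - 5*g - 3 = (g + 1)*(g^2 - 2*g - 3) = (g + 1)^2*(g - 3)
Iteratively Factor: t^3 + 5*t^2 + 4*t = (t + 1)*(t^2 + 4*t) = (t + 1)*(t + 4)*(t)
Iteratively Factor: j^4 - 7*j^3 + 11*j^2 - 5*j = (j - 1)*(j^3 - 6*j^2 + 5*j) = j*(j - 1)*(j^2 - 6*j + 5) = j*(j - 1)^2*(j - 5)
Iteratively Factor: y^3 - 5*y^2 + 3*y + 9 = (y + 1)*(y^2 - 6*y + 9) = (y - 3)*(y + 1)*(y - 3)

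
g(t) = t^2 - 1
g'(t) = 2*t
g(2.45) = 5.00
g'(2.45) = 4.90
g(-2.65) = 6.02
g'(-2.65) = -5.30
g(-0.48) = -0.77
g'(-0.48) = -0.96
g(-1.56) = 1.43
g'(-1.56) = -3.12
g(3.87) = 13.98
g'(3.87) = 7.74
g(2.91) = 7.47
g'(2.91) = 5.82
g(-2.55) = 5.50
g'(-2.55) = -5.10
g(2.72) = 6.40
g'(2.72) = 5.44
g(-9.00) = 80.00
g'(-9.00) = -18.00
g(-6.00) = 35.00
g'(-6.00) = -12.00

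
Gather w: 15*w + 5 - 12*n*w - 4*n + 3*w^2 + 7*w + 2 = -4*n + 3*w^2 + w*(22 - 12*n) + 7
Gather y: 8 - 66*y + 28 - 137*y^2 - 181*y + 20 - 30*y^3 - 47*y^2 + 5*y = -30*y^3 - 184*y^2 - 242*y + 56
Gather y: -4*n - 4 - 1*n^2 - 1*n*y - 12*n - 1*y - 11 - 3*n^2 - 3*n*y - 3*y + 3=-4*n^2 - 16*n + y*(-4*n - 4) - 12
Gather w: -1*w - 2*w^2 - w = -2*w^2 - 2*w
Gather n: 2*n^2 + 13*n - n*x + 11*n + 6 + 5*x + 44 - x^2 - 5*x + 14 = 2*n^2 + n*(24 - x) - x^2 + 64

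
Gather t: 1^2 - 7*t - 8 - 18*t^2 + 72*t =-18*t^2 + 65*t - 7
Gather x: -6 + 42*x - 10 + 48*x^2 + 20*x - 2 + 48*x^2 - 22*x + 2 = 96*x^2 + 40*x - 16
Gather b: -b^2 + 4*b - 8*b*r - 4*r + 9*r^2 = -b^2 + b*(4 - 8*r) + 9*r^2 - 4*r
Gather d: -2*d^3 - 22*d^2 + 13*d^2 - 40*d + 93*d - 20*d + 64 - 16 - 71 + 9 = -2*d^3 - 9*d^2 + 33*d - 14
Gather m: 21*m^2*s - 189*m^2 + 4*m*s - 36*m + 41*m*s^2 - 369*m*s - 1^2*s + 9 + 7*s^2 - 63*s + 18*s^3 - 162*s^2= m^2*(21*s - 189) + m*(41*s^2 - 365*s - 36) + 18*s^3 - 155*s^2 - 64*s + 9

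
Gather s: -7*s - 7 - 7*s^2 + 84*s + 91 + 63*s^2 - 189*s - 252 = 56*s^2 - 112*s - 168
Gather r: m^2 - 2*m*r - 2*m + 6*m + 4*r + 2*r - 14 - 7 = m^2 + 4*m + r*(6 - 2*m) - 21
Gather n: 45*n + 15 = 45*n + 15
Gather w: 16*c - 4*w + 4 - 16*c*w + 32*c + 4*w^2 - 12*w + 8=48*c + 4*w^2 + w*(-16*c - 16) + 12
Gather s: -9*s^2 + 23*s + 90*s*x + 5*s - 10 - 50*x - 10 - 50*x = -9*s^2 + s*(90*x + 28) - 100*x - 20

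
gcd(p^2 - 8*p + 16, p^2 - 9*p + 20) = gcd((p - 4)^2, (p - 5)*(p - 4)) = p - 4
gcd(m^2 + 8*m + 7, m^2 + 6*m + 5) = m + 1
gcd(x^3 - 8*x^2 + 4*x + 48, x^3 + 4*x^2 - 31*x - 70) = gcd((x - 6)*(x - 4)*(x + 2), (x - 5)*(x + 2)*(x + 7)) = x + 2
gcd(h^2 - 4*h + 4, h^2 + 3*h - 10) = h - 2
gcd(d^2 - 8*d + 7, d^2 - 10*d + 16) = 1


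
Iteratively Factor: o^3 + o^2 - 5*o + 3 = (o + 3)*(o^2 - 2*o + 1) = (o - 1)*(o + 3)*(o - 1)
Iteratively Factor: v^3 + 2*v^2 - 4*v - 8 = (v - 2)*(v^2 + 4*v + 4) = (v - 2)*(v + 2)*(v + 2)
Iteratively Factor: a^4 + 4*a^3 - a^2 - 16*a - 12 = (a + 2)*(a^3 + 2*a^2 - 5*a - 6) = (a - 2)*(a + 2)*(a^2 + 4*a + 3) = (a - 2)*(a + 2)*(a + 3)*(a + 1)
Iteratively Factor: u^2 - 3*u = (u - 3)*(u)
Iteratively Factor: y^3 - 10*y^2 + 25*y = (y - 5)*(y^2 - 5*y) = y*(y - 5)*(y - 5)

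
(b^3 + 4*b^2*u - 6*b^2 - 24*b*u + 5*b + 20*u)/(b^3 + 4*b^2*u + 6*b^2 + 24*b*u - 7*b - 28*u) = (b - 5)/(b + 7)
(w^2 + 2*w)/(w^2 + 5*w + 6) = w/(w + 3)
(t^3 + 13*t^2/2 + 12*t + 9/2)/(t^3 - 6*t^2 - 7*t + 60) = (2*t^2 + 7*t + 3)/(2*(t^2 - 9*t + 20))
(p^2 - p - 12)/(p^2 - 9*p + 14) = (p^2 - p - 12)/(p^2 - 9*p + 14)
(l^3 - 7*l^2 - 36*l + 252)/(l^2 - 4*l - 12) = (l^2 - l - 42)/(l + 2)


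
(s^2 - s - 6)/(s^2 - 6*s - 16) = (s - 3)/(s - 8)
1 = 1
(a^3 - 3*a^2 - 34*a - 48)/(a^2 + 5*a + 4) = (a^3 - 3*a^2 - 34*a - 48)/(a^2 + 5*a + 4)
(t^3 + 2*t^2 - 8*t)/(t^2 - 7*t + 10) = t*(t + 4)/(t - 5)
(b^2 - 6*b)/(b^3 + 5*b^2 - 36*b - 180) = b/(b^2 + 11*b + 30)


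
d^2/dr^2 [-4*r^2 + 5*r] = -8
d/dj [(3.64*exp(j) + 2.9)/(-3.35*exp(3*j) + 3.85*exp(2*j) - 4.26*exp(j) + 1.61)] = (24.388*exp(3*j) + 15.131*exp(2*j) - 22.33*exp(j) + 18.2144)*exp(j)/(11.2225*exp(6*j) - 25.795*exp(5*j) + 43.3645*exp(4*j) - 43.589*exp(3*j) + 30.5446*exp(2*j) - 13.7172*exp(j) + 2.5921)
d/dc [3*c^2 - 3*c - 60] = 6*c - 3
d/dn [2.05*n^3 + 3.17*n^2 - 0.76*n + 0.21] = 6.15*n^2 + 6.34*n - 0.76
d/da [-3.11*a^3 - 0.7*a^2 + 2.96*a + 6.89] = -9.33*a^2 - 1.4*a + 2.96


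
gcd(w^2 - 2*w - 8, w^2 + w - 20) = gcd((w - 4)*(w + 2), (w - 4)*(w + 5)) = w - 4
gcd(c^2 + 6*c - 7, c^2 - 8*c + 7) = c - 1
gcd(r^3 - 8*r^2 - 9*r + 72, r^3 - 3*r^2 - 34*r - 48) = r^2 - 5*r - 24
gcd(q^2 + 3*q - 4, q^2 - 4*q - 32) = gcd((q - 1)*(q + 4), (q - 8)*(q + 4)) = q + 4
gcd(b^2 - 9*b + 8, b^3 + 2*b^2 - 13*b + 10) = b - 1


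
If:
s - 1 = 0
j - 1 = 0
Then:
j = 1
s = 1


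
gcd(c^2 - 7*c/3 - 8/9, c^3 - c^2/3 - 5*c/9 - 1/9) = c + 1/3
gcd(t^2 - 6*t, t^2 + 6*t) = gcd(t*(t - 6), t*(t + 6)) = t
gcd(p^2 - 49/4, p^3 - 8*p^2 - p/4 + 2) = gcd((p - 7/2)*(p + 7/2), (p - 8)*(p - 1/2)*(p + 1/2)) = 1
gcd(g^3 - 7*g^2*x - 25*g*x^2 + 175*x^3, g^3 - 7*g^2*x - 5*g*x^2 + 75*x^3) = -g + 5*x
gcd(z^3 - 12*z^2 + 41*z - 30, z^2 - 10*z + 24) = z - 6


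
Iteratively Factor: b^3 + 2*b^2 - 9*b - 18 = (b + 2)*(b^2 - 9) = (b + 2)*(b + 3)*(b - 3)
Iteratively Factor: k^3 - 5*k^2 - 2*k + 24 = (k + 2)*(k^2 - 7*k + 12) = (k - 3)*(k + 2)*(k - 4)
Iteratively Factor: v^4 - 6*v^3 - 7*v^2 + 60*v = (v - 4)*(v^3 - 2*v^2 - 15*v) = (v - 4)*(v + 3)*(v^2 - 5*v) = (v - 5)*(v - 4)*(v + 3)*(v)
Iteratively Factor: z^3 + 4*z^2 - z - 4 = (z + 1)*(z^2 + 3*z - 4) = (z - 1)*(z + 1)*(z + 4)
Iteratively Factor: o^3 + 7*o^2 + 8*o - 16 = (o + 4)*(o^2 + 3*o - 4) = (o + 4)^2*(o - 1)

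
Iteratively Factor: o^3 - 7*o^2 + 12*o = (o)*(o^2 - 7*o + 12) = o*(o - 3)*(o - 4)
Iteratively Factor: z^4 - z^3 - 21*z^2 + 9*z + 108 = (z + 3)*(z^3 - 4*z^2 - 9*z + 36) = (z - 4)*(z + 3)*(z^2 - 9) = (z - 4)*(z - 3)*(z + 3)*(z + 3)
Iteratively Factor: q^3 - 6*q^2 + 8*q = (q)*(q^2 - 6*q + 8) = q*(q - 2)*(q - 4)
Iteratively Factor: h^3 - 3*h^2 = (h)*(h^2 - 3*h) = h*(h - 3)*(h)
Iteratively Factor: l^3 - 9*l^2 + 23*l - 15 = (l - 3)*(l^2 - 6*l + 5) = (l - 5)*(l - 3)*(l - 1)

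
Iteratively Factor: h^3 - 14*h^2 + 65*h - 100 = (h - 4)*(h^2 - 10*h + 25) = (h - 5)*(h - 4)*(h - 5)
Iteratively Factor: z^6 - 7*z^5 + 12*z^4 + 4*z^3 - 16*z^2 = (z - 2)*(z^5 - 5*z^4 + 2*z^3 + 8*z^2) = z*(z - 2)*(z^4 - 5*z^3 + 2*z^2 + 8*z) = z^2*(z - 2)*(z^3 - 5*z^2 + 2*z + 8) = z^2*(z - 4)*(z - 2)*(z^2 - z - 2) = z^2*(z - 4)*(z - 2)*(z + 1)*(z - 2)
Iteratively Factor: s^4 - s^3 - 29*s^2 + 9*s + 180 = (s - 5)*(s^3 + 4*s^2 - 9*s - 36) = (s - 5)*(s + 3)*(s^2 + s - 12) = (s - 5)*(s + 3)*(s + 4)*(s - 3)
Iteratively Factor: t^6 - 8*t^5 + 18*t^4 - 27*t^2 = (t + 1)*(t^5 - 9*t^4 + 27*t^3 - 27*t^2) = t*(t + 1)*(t^4 - 9*t^3 + 27*t^2 - 27*t) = t*(t - 3)*(t + 1)*(t^3 - 6*t^2 + 9*t) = t*(t - 3)^2*(t + 1)*(t^2 - 3*t) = t*(t - 3)^3*(t + 1)*(t)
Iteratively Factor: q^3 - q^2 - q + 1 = (q - 1)*(q^2 - 1) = (q - 1)^2*(q + 1)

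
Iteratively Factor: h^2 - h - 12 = (h - 4)*(h + 3)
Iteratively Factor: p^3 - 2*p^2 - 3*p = (p - 3)*(p^2 + p) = (p - 3)*(p + 1)*(p)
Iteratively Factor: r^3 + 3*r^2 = (r + 3)*(r^2) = r*(r + 3)*(r)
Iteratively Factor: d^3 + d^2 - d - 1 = (d + 1)*(d^2 - 1) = (d + 1)^2*(d - 1)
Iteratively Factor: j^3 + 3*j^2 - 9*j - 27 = (j - 3)*(j^2 + 6*j + 9) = (j - 3)*(j + 3)*(j + 3)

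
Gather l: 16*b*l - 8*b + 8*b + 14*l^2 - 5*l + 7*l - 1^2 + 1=14*l^2 + l*(16*b + 2)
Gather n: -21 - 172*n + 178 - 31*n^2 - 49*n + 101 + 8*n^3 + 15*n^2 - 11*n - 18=8*n^3 - 16*n^2 - 232*n + 240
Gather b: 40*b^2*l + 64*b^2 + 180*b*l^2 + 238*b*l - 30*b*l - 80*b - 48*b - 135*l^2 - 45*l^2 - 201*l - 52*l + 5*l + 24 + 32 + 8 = b^2*(40*l + 64) + b*(180*l^2 + 208*l - 128) - 180*l^2 - 248*l + 64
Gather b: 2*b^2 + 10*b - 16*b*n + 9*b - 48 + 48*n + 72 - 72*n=2*b^2 + b*(19 - 16*n) - 24*n + 24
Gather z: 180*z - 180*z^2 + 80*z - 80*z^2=-260*z^2 + 260*z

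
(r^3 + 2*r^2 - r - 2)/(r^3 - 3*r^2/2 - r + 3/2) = 2*(r + 2)/(2*r - 3)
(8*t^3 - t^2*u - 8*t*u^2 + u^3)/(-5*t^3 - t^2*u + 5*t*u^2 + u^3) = (-8*t + u)/(5*t + u)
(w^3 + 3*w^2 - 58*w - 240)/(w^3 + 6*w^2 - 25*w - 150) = (w - 8)/(w - 5)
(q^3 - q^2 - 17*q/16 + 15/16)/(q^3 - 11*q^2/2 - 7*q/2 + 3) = (16*q^2 - 32*q + 15)/(8*(2*q^2 - 13*q + 6))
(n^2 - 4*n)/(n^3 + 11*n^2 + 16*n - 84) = n*(n - 4)/(n^3 + 11*n^2 + 16*n - 84)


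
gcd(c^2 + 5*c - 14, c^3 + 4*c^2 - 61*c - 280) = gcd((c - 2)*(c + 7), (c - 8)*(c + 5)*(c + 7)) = c + 7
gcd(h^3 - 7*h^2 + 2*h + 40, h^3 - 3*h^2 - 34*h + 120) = h^2 - 9*h + 20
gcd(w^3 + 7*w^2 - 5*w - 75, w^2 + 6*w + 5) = w + 5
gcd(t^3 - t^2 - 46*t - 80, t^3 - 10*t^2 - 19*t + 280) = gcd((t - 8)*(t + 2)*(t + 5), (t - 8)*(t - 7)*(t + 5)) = t^2 - 3*t - 40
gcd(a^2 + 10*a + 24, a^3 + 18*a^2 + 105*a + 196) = a + 4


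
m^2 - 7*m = m*(m - 7)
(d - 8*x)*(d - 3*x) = d^2 - 11*d*x + 24*x^2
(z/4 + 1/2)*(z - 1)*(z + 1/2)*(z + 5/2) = z^4/4 + z^3 + 9*z^2/16 - 19*z/16 - 5/8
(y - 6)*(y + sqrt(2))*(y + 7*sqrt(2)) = y^3 - 6*y^2 + 8*sqrt(2)*y^2 - 48*sqrt(2)*y + 14*y - 84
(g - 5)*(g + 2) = g^2 - 3*g - 10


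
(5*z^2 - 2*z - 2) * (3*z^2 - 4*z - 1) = 15*z^4 - 26*z^3 - 3*z^2 + 10*z + 2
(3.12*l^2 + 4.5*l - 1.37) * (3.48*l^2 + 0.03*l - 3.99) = 10.8576*l^4 + 15.7536*l^3 - 17.0814*l^2 - 17.9961*l + 5.4663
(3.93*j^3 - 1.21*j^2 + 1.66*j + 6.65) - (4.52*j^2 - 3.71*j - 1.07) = 3.93*j^3 - 5.73*j^2 + 5.37*j + 7.72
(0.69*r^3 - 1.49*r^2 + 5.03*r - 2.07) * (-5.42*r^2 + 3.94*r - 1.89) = -3.7398*r^5 + 10.7944*r^4 - 34.4373*r^3 + 33.8537*r^2 - 17.6625*r + 3.9123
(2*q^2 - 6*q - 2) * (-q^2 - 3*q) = -2*q^4 + 20*q^2 + 6*q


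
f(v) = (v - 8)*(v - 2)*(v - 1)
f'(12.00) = 194.00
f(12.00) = 440.00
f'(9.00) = 71.00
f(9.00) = 56.00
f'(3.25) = -13.81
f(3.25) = -13.36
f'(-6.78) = 313.07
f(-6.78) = -1009.60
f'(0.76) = 11.01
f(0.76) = -2.15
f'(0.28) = 20.08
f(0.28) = -9.56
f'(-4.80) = 200.72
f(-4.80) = -504.83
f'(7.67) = 33.75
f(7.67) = -12.48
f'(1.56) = -1.02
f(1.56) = 1.59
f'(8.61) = 58.98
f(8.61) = 30.68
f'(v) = (v - 8)*(v - 2) + (v - 8)*(v - 1) + (v - 2)*(v - 1) = 3*v^2 - 22*v + 26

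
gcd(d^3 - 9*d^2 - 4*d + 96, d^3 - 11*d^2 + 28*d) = d - 4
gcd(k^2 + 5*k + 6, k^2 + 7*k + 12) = k + 3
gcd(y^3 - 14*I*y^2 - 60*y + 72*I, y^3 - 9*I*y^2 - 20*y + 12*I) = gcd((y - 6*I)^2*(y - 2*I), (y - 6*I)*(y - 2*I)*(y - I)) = y^2 - 8*I*y - 12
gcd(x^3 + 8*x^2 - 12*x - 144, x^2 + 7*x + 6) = x + 6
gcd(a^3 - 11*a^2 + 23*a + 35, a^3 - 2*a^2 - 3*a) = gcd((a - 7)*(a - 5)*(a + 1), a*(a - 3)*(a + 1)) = a + 1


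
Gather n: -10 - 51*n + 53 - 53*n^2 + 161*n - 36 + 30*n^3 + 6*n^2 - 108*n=30*n^3 - 47*n^2 + 2*n + 7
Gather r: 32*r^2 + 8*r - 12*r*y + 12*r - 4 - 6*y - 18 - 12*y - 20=32*r^2 + r*(20 - 12*y) - 18*y - 42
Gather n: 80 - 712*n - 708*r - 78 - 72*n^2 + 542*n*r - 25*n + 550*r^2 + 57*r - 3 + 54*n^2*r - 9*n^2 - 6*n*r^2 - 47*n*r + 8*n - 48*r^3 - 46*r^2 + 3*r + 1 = n^2*(54*r - 81) + n*(-6*r^2 + 495*r - 729) - 48*r^3 + 504*r^2 - 648*r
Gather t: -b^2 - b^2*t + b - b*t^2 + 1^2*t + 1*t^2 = -b^2 + b + t^2*(1 - b) + t*(1 - b^2)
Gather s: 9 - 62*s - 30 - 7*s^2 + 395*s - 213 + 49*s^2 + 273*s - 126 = 42*s^2 + 606*s - 360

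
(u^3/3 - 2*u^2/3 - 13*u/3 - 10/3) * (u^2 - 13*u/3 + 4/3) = u^5/3 - 19*u^4/9 - u^3 + 131*u^2/9 + 26*u/3 - 40/9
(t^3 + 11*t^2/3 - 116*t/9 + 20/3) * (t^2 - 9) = t^5 + 11*t^4/3 - 197*t^3/9 - 79*t^2/3 + 116*t - 60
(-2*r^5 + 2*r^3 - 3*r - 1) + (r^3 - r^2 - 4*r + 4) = -2*r^5 + 3*r^3 - r^2 - 7*r + 3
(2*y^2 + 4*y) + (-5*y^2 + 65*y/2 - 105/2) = -3*y^2 + 73*y/2 - 105/2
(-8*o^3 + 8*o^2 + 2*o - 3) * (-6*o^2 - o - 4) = 48*o^5 - 40*o^4 + 12*o^3 - 16*o^2 - 5*o + 12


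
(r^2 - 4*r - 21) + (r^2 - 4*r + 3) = 2*r^2 - 8*r - 18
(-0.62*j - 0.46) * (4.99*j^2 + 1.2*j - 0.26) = -3.0938*j^3 - 3.0394*j^2 - 0.3908*j + 0.1196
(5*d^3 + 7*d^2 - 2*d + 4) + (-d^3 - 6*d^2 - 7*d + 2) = 4*d^3 + d^2 - 9*d + 6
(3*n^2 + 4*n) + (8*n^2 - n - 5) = 11*n^2 + 3*n - 5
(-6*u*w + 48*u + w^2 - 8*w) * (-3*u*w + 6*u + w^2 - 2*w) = 18*u^2*w^2 - 180*u^2*w + 288*u^2 - 9*u*w^3 + 90*u*w^2 - 144*u*w + w^4 - 10*w^3 + 16*w^2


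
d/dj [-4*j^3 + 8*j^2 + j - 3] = -12*j^2 + 16*j + 1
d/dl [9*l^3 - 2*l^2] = l*(27*l - 4)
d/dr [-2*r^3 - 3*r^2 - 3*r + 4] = -6*r^2 - 6*r - 3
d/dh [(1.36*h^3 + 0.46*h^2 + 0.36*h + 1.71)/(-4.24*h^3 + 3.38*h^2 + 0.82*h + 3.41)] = (6.5472*h^4 + 5.2832*h^3 + 34.8244*h^2 - 8.4224*h - 0.1746)/(17.9776*h^6 - 28.6624*h^5 + 4.4708*h^4 - 23.3736*h^3 + 23.724*h^2 + 5.5924*h + 11.6281)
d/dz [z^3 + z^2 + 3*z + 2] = 3*z^2 + 2*z + 3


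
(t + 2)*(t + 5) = t^2 + 7*t + 10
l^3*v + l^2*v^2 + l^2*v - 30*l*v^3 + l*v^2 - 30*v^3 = (l - 5*v)*(l + 6*v)*(l*v + v)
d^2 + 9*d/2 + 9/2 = (d + 3/2)*(d + 3)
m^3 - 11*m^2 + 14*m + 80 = (m - 8)*(m - 5)*(m + 2)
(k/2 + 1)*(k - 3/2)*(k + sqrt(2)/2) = k^3/2 + k^2/4 + sqrt(2)*k^2/4 - 3*k/2 + sqrt(2)*k/8 - 3*sqrt(2)/4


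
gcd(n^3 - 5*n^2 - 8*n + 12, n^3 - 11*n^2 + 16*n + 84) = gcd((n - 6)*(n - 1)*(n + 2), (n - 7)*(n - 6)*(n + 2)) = n^2 - 4*n - 12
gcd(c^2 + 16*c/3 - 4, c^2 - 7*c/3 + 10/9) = c - 2/3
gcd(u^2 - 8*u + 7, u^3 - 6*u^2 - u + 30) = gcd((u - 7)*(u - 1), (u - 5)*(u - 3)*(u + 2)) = 1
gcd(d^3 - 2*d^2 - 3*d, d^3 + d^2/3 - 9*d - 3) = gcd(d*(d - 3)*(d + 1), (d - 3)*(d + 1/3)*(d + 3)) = d - 3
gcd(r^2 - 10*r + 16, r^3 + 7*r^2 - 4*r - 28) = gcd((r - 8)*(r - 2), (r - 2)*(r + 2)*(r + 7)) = r - 2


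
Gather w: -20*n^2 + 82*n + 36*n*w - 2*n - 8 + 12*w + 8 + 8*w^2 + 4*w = -20*n^2 + 80*n + 8*w^2 + w*(36*n + 16)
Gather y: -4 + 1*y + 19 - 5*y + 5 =20 - 4*y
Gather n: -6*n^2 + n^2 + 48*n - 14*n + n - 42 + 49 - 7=-5*n^2 + 35*n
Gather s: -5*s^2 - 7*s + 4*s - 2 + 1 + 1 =-5*s^2 - 3*s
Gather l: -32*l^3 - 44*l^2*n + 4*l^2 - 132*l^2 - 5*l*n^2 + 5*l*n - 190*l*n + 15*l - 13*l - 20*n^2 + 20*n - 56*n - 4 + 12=-32*l^3 + l^2*(-44*n - 128) + l*(-5*n^2 - 185*n + 2) - 20*n^2 - 36*n + 8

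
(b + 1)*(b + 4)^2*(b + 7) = b^4 + 16*b^3 + 87*b^2 + 184*b + 112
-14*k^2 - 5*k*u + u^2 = (-7*k + u)*(2*k + u)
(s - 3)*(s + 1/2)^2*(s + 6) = s^4 + 4*s^3 - 59*s^2/4 - 69*s/4 - 9/2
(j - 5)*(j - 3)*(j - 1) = j^3 - 9*j^2 + 23*j - 15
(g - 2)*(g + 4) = g^2 + 2*g - 8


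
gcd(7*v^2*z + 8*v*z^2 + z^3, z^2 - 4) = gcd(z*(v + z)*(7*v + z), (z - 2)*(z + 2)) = 1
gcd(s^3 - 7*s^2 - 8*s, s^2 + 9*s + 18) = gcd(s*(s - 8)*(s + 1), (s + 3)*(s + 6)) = 1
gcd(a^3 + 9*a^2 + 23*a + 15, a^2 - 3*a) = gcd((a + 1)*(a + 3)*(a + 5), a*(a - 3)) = 1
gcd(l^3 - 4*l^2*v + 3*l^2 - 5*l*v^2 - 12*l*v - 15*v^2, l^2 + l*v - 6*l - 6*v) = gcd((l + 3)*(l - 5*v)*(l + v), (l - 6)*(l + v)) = l + v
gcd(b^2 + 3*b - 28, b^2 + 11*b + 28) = b + 7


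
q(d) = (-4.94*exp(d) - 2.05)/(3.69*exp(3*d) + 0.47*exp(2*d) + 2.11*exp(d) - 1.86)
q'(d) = (-4.94*exp(d) - 2.05)*(-11.07*exp(3*d) - 0.94*exp(2*d) - 2.11*exp(d))/(3.69*exp(3*d) + 0.47*exp(2*d) + 2.11*exp(d) - 1.86)^2 - 4.94*exp(d)/(3.69*exp(3*d) + 0.47*exp(2*d) + 2.11*exp(d) - 1.86) = (36.4572*exp(3*d) + 25.0153*exp(2*d) + 1.927*exp(d) + 13.5139)*exp(d)/(13.6161*exp(6*d) + 3.4686*exp(5*d) + 15.7927*exp(4*d) - 11.7434*exp(3*d) + 2.7037*exp(2*d) - 7.8492*exp(d) + 3.4596)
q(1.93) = -0.03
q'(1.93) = 0.06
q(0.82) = -0.27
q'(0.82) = 0.55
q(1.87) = -0.03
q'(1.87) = 0.07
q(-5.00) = 1.13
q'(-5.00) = 0.03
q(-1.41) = 2.58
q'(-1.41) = 2.45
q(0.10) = -1.25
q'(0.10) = 2.90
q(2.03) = -0.02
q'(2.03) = 0.05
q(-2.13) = 1.65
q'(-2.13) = 0.66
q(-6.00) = 1.11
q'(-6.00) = 0.01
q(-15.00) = 1.10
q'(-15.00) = 0.00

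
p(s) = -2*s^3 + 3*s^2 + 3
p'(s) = -6*s^2 + 6*s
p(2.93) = -21.55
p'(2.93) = -33.93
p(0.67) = 3.75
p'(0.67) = 1.33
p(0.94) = 3.99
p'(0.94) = 0.34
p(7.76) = -750.92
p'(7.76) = -314.75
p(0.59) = 3.63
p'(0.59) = 1.45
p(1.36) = 3.52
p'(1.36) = -2.94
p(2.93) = -21.55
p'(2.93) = -33.93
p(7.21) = -590.66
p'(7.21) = -268.64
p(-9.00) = 1704.00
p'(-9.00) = -540.00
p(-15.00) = 7428.00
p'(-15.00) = -1440.00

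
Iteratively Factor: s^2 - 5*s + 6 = (s - 3)*(s - 2)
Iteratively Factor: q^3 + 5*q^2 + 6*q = (q)*(q^2 + 5*q + 6) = q*(q + 3)*(q + 2)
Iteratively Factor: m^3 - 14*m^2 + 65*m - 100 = (m - 4)*(m^2 - 10*m + 25) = (m - 5)*(m - 4)*(m - 5)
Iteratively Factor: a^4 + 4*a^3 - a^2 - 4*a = (a - 1)*(a^3 + 5*a^2 + 4*a) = a*(a - 1)*(a^2 + 5*a + 4) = a*(a - 1)*(a + 1)*(a + 4)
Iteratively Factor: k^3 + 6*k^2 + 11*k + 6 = (k + 2)*(k^2 + 4*k + 3) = (k + 1)*(k + 2)*(k + 3)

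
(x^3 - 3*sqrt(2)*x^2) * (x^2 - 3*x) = x^5 - 3*sqrt(2)*x^4 - 3*x^4 + 9*sqrt(2)*x^3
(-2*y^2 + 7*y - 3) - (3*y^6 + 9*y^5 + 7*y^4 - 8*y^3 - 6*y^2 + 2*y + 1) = -3*y^6 - 9*y^5 - 7*y^4 + 8*y^3 + 4*y^2 + 5*y - 4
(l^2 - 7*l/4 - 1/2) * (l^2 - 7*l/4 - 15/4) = l^4 - 7*l^3/2 - 19*l^2/16 + 119*l/16 + 15/8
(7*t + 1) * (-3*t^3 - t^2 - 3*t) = -21*t^4 - 10*t^3 - 22*t^2 - 3*t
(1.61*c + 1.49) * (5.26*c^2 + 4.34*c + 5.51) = 8.4686*c^3 + 14.8248*c^2 + 15.3377*c + 8.2099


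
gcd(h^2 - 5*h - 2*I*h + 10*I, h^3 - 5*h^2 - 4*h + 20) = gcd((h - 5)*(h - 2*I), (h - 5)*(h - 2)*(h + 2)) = h - 5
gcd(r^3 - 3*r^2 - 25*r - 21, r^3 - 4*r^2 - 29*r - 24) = r^2 + 4*r + 3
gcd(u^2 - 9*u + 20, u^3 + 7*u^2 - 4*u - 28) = 1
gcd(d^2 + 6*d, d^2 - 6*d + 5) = 1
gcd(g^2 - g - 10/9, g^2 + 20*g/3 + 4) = g + 2/3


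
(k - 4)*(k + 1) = k^2 - 3*k - 4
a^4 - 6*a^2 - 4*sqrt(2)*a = a*(a - 2*sqrt(2))*(a + sqrt(2))^2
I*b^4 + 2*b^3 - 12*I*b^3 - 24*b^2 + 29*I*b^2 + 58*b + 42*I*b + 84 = (b - 7)*(b - 6)*(b - 2*I)*(I*b + I)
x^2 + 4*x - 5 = (x - 1)*(x + 5)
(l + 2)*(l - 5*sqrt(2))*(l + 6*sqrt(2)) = l^3 + sqrt(2)*l^2 + 2*l^2 - 60*l + 2*sqrt(2)*l - 120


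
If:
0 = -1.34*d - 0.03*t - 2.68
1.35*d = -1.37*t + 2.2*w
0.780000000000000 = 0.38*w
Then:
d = -2.12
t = 5.39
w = 2.05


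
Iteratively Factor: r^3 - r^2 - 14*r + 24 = (r + 4)*(r^2 - 5*r + 6) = (r - 2)*(r + 4)*(r - 3)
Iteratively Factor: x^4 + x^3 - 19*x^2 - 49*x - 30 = (x - 5)*(x^3 + 6*x^2 + 11*x + 6) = (x - 5)*(x + 1)*(x^2 + 5*x + 6) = (x - 5)*(x + 1)*(x + 3)*(x + 2)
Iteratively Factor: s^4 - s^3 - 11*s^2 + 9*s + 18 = (s - 3)*(s^3 + 2*s^2 - 5*s - 6) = (s - 3)*(s + 3)*(s^2 - s - 2) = (s - 3)*(s + 1)*(s + 3)*(s - 2)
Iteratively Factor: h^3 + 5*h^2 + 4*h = (h + 4)*(h^2 + h) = (h + 1)*(h + 4)*(h)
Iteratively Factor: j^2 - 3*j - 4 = (j - 4)*(j + 1)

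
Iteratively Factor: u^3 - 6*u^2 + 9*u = (u - 3)*(u^2 - 3*u) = (u - 3)^2*(u)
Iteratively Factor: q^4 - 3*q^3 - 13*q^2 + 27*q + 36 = (q + 1)*(q^3 - 4*q^2 - 9*q + 36) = (q + 1)*(q + 3)*(q^2 - 7*q + 12) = (q - 4)*(q + 1)*(q + 3)*(q - 3)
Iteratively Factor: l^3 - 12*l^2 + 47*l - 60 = (l - 4)*(l^2 - 8*l + 15) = (l - 4)*(l - 3)*(l - 5)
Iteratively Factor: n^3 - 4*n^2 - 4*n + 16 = (n - 2)*(n^2 - 2*n - 8) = (n - 4)*(n - 2)*(n + 2)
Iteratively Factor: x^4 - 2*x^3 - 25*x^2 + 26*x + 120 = (x - 3)*(x^3 + x^2 - 22*x - 40) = (x - 3)*(x + 2)*(x^2 - x - 20) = (x - 3)*(x + 2)*(x + 4)*(x - 5)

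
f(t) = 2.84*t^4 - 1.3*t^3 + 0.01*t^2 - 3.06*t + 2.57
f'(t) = 11.36*t^3 - 3.9*t^2 + 0.02*t - 3.06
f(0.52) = 1.01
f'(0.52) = -2.51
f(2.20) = 48.57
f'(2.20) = 99.07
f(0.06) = 2.39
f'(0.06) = -3.07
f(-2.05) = 70.24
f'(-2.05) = -117.36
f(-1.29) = 17.19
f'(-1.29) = -33.96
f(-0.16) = 3.07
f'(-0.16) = -3.21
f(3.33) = 293.70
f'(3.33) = 373.24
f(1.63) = 12.03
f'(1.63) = 35.81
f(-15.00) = 148213.22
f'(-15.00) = -39220.86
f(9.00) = 17661.38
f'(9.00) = 7962.66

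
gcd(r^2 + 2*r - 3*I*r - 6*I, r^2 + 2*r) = r + 2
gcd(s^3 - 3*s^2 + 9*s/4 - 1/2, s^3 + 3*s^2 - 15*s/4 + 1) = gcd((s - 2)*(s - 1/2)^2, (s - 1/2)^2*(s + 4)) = s^2 - s + 1/4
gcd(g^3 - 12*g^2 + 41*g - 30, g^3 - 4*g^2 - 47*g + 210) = g^2 - 11*g + 30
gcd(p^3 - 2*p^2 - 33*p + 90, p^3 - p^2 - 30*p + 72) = p^2 + 3*p - 18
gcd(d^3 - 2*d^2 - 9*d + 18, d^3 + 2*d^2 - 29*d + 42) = d^2 - 5*d + 6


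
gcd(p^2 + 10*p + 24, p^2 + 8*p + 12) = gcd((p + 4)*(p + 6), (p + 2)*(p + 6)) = p + 6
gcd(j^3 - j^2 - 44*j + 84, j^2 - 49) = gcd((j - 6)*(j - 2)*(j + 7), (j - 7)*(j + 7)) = j + 7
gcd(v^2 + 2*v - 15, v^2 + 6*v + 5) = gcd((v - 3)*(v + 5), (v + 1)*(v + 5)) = v + 5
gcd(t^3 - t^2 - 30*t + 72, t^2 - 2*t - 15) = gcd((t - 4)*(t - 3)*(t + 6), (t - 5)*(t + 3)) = 1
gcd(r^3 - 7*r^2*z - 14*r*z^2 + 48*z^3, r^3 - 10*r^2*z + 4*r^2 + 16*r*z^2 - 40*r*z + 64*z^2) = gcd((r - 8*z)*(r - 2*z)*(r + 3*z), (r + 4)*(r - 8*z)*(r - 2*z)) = r^2 - 10*r*z + 16*z^2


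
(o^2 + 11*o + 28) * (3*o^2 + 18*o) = 3*o^4 + 51*o^3 + 282*o^2 + 504*o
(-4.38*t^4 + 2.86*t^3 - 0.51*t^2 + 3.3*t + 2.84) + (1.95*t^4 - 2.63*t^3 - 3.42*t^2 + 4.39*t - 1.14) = -2.43*t^4 + 0.23*t^3 - 3.93*t^2 + 7.69*t + 1.7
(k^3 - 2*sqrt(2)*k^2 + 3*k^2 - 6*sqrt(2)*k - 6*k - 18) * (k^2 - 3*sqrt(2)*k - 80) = k^5 - 5*sqrt(2)*k^4 + 3*k^4 - 74*k^3 - 15*sqrt(2)*k^3 - 222*k^2 + 178*sqrt(2)*k^2 + 480*k + 534*sqrt(2)*k + 1440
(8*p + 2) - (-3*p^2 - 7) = 3*p^2 + 8*p + 9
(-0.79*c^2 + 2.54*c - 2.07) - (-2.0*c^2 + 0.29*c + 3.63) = 1.21*c^2 + 2.25*c - 5.7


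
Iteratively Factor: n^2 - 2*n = (n - 2)*(n)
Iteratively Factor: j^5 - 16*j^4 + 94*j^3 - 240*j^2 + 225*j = (j)*(j^4 - 16*j^3 + 94*j^2 - 240*j + 225) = j*(j - 5)*(j^3 - 11*j^2 + 39*j - 45) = j*(j - 5)^2*(j^2 - 6*j + 9) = j*(j - 5)^2*(j - 3)*(j - 3)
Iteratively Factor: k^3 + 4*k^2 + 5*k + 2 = (k + 1)*(k^2 + 3*k + 2) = (k + 1)^2*(k + 2)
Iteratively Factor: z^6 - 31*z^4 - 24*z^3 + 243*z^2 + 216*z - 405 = (z - 5)*(z^5 + 5*z^4 - 6*z^3 - 54*z^2 - 27*z + 81) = (z - 5)*(z + 3)*(z^4 + 2*z^3 - 12*z^2 - 18*z + 27) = (z - 5)*(z - 1)*(z + 3)*(z^3 + 3*z^2 - 9*z - 27) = (z - 5)*(z - 1)*(z + 3)^2*(z^2 - 9) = (z - 5)*(z - 3)*(z - 1)*(z + 3)^2*(z + 3)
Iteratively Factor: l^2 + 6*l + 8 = (l + 2)*(l + 4)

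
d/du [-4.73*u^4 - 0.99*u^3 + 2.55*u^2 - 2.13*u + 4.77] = -18.92*u^3 - 2.97*u^2 + 5.1*u - 2.13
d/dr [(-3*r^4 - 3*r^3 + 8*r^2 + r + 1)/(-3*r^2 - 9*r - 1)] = 2*(9*r^5 + 45*r^4 + 33*r^3 - 30*r^2 - 5*r + 4)/(9*r^4 + 54*r^3 + 87*r^2 + 18*r + 1)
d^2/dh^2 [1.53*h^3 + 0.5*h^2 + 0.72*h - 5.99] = 9.18*h + 1.0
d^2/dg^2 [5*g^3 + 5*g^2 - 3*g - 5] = 30*g + 10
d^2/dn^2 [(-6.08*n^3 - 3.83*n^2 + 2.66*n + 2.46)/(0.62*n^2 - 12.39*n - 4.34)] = (-2.27373675443232e-13*n^4 - 1956.224844*n^3 - 2017.785288*n^2 - 757.560888*n + 338.16734)/(0.238328*n^6 - 14.288148*n^5 + 280.527618*n^4 - 1701.980847*n^3 - 1963.693326*n^2 - 700.119252*n - 81.746504)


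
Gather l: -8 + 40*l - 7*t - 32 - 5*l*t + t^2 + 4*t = l*(40 - 5*t) + t^2 - 3*t - 40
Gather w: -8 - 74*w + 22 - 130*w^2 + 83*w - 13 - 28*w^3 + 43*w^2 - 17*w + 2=-28*w^3 - 87*w^2 - 8*w + 3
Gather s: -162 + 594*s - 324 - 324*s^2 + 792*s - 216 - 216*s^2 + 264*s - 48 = -540*s^2 + 1650*s - 750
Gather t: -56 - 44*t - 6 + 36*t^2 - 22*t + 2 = 36*t^2 - 66*t - 60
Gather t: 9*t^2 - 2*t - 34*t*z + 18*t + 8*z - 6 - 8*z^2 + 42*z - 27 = 9*t^2 + t*(16 - 34*z) - 8*z^2 + 50*z - 33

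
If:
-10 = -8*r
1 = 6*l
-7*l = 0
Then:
No Solution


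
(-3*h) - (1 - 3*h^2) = 3*h^2 - 3*h - 1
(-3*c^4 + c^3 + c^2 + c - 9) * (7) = -21*c^4 + 7*c^3 + 7*c^2 + 7*c - 63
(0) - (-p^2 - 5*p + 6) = p^2 + 5*p - 6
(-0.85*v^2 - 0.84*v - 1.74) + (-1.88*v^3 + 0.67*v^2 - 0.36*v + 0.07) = -1.88*v^3 - 0.18*v^2 - 1.2*v - 1.67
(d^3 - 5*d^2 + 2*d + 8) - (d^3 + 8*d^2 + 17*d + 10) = -13*d^2 - 15*d - 2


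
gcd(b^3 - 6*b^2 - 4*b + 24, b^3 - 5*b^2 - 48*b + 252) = b - 6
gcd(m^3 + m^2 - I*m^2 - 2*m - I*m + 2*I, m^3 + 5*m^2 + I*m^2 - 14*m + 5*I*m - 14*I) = 1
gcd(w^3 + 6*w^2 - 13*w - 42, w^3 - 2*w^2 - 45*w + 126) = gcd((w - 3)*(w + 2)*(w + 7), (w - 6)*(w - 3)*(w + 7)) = w^2 + 4*w - 21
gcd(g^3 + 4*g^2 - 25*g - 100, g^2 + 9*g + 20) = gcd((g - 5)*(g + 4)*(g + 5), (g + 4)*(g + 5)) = g^2 + 9*g + 20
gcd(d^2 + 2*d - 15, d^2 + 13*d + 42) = 1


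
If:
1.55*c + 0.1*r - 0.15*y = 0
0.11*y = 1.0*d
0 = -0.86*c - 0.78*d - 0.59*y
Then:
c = -0.785813953488372*y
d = 0.11*y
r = 13.6801162790698*y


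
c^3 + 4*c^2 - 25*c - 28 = (c - 4)*(c + 1)*(c + 7)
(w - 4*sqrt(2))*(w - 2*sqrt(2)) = w^2 - 6*sqrt(2)*w + 16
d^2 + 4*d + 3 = (d + 1)*(d + 3)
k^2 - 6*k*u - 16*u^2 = (k - 8*u)*(k + 2*u)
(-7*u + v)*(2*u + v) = -14*u^2 - 5*u*v + v^2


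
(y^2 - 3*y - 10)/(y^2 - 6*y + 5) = (y + 2)/(y - 1)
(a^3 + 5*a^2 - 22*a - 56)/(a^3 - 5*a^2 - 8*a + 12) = (a^2 + 3*a - 28)/(a^2 - 7*a + 6)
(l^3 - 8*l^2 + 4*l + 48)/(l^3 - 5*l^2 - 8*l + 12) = (l - 4)/(l - 1)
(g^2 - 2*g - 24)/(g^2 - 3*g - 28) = (g - 6)/(g - 7)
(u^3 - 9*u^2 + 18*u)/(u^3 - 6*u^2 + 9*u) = (u - 6)/(u - 3)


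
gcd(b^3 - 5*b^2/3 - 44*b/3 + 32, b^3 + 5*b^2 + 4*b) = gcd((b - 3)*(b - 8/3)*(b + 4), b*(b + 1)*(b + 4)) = b + 4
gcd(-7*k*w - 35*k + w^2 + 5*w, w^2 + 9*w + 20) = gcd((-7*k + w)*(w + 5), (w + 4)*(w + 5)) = w + 5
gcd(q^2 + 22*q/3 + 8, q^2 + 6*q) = q + 6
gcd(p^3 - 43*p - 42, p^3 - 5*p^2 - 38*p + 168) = p^2 - p - 42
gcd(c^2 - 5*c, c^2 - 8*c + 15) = c - 5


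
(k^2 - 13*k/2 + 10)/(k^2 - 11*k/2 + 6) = (2*k - 5)/(2*k - 3)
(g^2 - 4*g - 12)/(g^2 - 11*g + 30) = (g + 2)/(g - 5)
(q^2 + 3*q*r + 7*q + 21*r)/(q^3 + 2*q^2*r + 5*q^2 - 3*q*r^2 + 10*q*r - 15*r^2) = (q + 7)/(q^2 - q*r + 5*q - 5*r)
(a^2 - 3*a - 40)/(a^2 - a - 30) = (a - 8)/(a - 6)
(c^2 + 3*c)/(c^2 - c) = (c + 3)/(c - 1)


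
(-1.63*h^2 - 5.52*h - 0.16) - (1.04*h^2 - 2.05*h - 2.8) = -2.67*h^2 - 3.47*h + 2.64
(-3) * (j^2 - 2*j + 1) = -3*j^2 + 6*j - 3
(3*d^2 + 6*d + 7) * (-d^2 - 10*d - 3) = -3*d^4 - 36*d^3 - 76*d^2 - 88*d - 21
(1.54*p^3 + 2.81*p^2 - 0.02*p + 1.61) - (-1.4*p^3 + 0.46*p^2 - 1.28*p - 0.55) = 2.94*p^3 + 2.35*p^2 + 1.26*p + 2.16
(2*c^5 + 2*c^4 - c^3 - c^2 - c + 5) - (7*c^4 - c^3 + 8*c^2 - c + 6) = 2*c^5 - 5*c^4 - 9*c^2 - 1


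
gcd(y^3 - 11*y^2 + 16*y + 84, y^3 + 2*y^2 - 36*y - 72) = y^2 - 4*y - 12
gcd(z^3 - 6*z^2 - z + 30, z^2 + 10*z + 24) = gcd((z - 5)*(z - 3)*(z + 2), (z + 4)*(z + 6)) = 1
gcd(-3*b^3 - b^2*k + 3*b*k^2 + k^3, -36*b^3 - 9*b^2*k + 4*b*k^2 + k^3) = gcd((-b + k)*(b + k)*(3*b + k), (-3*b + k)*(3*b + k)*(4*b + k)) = 3*b + k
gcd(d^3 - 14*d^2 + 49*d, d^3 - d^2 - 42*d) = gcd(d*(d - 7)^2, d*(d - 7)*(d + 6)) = d^2 - 7*d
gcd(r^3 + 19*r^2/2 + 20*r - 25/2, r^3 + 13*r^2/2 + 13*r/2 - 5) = r^2 + 9*r/2 - 5/2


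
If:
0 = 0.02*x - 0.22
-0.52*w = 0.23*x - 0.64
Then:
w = -3.63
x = 11.00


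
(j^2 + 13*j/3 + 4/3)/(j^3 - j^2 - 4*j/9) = 3*(j + 4)/(j*(3*j - 4))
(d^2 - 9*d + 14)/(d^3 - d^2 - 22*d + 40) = (d - 7)/(d^2 + d - 20)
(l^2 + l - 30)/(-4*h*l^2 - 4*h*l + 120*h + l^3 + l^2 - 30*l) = -1/(4*h - l)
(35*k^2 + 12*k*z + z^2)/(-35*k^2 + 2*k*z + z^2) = (5*k + z)/(-5*k + z)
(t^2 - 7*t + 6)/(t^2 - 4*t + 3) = (t - 6)/(t - 3)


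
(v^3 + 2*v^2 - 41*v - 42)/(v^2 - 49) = (v^2 - 5*v - 6)/(v - 7)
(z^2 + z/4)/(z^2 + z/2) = (4*z + 1)/(2*(2*z + 1))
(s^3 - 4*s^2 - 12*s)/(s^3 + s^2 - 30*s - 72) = s*(s + 2)/(s^2 + 7*s + 12)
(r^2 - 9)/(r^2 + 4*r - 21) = (r + 3)/(r + 7)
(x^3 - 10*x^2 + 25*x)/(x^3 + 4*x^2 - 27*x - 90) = x*(x - 5)/(x^2 + 9*x + 18)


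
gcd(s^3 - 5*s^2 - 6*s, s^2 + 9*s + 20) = 1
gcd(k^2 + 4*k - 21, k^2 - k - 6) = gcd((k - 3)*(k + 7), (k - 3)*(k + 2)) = k - 3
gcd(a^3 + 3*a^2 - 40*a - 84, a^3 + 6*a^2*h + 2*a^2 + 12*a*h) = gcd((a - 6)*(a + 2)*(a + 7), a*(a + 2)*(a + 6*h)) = a + 2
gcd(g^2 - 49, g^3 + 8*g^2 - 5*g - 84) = g + 7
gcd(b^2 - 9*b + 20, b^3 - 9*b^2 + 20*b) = b^2 - 9*b + 20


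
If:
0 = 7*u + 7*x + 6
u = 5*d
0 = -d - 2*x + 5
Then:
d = -47/63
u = -235/63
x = 181/63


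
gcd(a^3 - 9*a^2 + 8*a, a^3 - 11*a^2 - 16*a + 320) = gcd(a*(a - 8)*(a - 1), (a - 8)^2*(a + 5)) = a - 8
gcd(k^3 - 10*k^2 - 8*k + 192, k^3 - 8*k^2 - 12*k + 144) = k^2 - 2*k - 24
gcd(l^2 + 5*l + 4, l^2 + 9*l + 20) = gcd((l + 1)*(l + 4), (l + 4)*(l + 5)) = l + 4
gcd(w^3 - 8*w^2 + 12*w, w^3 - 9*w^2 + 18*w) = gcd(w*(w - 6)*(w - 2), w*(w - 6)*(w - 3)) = w^2 - 6*w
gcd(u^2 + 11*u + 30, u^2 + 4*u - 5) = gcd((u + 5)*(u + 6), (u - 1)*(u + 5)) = u + 5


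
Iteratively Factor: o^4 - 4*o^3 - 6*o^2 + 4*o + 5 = (o - 5)*(o^3 + o^2 - o - 1) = (o - 5)*(o - 1)*(o^2 + 2*o + 1) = (o - 5)*(o - 1)*(o + 1)*(o + 1)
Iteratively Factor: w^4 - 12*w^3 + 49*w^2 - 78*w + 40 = (w - 5)*(w^3 - 7*w^2 + 14*w - 8) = (w - 5)*(w - 1)*(w^2 - 6*w + 8) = (w - 5)*(w - 4)*(w - 1)*(w - 2)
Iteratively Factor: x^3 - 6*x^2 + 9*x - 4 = (x - 1)*(x^2 - 5*x + 4) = (x - 4)*(x - 1)*(x - 1)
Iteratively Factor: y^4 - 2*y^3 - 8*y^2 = (y - 4)*(y^3 + 2*y^2) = y*(y - 4)*(y^2 + 2*y) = y*(y - 4)*(y + 2)*(y)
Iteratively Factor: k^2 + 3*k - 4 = (k - 1)*(k + 4)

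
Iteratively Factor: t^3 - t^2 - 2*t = (t)*(t^2 - t - 2) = t*(t + 1)*(t - 2)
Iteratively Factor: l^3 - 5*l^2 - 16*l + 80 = (l - 5)*(l^2 - 16) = (l - 5)*(l + 4)*(l - 4)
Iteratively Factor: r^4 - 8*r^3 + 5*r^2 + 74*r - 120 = (r - 4)*(r^3 - 4*r^2 - 11*r + 30) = (r - 4)*(r + 3)*(r^2 - 7*r + 10) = (r - 5)*(r - 4)*(r + 3)*(r - 2)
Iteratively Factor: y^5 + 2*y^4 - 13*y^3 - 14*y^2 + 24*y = (y - 3)*(y^4 + 5*y^3 + 2*y^2 - 8*y) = (y - 3)*(y + 2)*(y^3 + 3*y^2 - 4*y) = (y - 3)*(y + 2)*(y + 4)*(y^2 - y) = y*(y - 3)*(y + 2)*(y + 4)*(y - 1)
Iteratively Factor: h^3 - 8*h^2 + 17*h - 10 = (h - 5)*(h^2 - 3*h + 2) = (h - 5)*(h - 1)*(h - 2)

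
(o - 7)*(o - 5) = o^2 - 12*o + 35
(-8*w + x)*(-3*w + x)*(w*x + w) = 24*w^3*x + 24*w^3 - 11*w^2*x^2 - 11*w^2*x + w*x^3 + w*x^2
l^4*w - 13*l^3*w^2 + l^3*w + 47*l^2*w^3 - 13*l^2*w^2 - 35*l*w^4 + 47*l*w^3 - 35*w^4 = (l - 7*w)*(l - 5*w)*(l - w)*(l*w + w)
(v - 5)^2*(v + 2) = v^3 - 8*v^2 + 5*v + 50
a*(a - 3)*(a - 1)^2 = a^4 - 5*a^3 + 7*a^2 - 3*a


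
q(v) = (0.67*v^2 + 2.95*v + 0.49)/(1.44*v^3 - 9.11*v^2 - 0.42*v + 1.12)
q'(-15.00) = -0.00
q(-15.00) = -0.02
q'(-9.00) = 0.00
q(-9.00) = -0.02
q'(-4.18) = 0.01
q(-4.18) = 0.00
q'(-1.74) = 0.09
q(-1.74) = 0.08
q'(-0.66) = 1.07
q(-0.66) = 0.39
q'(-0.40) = 55.07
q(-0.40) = 2.23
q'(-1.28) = 0.17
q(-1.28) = 0.13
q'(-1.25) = 0.18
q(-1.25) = 0.14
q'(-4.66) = 0.01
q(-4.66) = -0.00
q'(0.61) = 3.50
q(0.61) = -1.15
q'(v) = (1.34*v + 2.95)/(1.44*v^3 - 9.11*v^2 - 0.42*v + 1.12) + (-4.32*v^2 + 18.22*v + 0.42)*(0.67*v^2 + 2.95*v + 0.49)/(1.44*v^3 - 9.11*v^2 - 0.42*v + 1.12)^2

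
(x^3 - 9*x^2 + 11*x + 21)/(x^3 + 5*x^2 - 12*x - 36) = (x^2 - 6*x - 7)/(x^2 + 8*x + 12)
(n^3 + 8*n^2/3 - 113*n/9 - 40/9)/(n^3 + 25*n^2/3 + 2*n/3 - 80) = (n + 1/3)/(n + 6)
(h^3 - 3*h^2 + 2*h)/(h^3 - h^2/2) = 2*(h^2 - 3*h + 2)/(h*(2*h - 1))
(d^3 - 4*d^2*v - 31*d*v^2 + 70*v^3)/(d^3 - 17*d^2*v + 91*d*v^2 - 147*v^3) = (d^2 + 3*d*v - 10*v^2)/(d^2 - 10*d*v + 21*v^2)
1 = 1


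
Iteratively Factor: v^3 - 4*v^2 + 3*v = (v - 1)*(v^2 - 3*v) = v*(v - 1)*(v - 3)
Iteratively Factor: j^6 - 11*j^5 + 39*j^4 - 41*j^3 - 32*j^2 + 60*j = (j + 1)*(j^5 - 12*j^4 + 51*j^3 - 92*j^2 + 60*j) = (j - 2)*(j + 1)*(j^4 - 10*j^3 + 31*j^2 - 30*j) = j*(j - 2)*(j + 1)*(j^3 - 10*j^2 + 31*j - 30) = j*(j - 2)^2*(j + 1)*(j^2 - 8*j + 15) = j*(j - 3)*(j - 2)^2*(j + 1)*(j - 5)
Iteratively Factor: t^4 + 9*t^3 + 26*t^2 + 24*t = (t + 2)*(t^3 + 7*t^2 + 12*t) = (t + 2)*(t + 3)*(t^2 + 4*t) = (t + 2)*(t + 3)*(t + 4)*(t)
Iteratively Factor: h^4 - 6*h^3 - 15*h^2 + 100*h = (h - 5)*(h^3 - h^2 - 20*h) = h*(h - 5)*(h^2 - h - 20) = h*(h - 5)*(h + 4)*(h - 5)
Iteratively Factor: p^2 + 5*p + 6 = (p + 2)*(p + 3)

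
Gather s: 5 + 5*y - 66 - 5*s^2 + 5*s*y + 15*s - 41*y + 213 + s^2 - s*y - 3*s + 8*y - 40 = -4*s^2 + s*(4*y + 12) - 28*y + 112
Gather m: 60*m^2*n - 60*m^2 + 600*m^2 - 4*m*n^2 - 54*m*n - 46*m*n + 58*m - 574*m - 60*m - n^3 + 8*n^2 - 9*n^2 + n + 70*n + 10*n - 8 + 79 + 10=m^2*(60*n + 540) + m*(-4*n^2 - 100*n - 576) - n^3 - n^2 + 81*n + 81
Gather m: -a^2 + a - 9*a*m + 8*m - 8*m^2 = -a^2 + a - 8*m^2 + m*(8 - 9*a)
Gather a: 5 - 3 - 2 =0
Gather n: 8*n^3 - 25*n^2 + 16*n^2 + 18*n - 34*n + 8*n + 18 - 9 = 8*n^3 - 9*n^2 - 8*n + 9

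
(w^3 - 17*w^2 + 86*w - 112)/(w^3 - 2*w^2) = 1 - 15/w + 56/w^2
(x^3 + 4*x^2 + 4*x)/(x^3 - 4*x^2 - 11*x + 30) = x*(x^2 + 4*x + 4)/(x^3 - 4*x^2 - 11*x + 30)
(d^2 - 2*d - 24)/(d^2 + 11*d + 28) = (d - 6)/(d + 7)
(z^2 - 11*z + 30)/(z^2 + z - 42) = (z - 5)/(z + 7)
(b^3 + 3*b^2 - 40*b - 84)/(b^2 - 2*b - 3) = (-b^3 - 3*b^2 + 40*b + 84)/(-b^2 + 2*b + 3)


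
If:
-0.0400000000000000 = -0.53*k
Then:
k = 0.08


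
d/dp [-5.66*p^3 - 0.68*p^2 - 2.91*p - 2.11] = -16.98*p^2 - 1.36*p - 2.91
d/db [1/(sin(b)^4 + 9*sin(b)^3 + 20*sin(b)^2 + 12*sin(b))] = (-43*sin(b) + sin(3*b) + 27*cos(2*b)/2 - 51/2)*cos(b)/((sin(b)^3 + 9*sin(b)^2 + 20*sin(b) + 12)^2*sin(b)^2)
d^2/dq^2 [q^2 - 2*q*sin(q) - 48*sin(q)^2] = 2*q*sin(q) + 192*sin(q)^2 - 4*cos(q) - 94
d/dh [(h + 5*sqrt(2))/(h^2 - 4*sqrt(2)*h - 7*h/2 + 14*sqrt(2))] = 2*(2*h^2 - 8*sqrt(2)*h - 7*h + (h + 5*sqrt(2))*(-4*h + 7 + 8*sqrt(2)) + 28*sqrt(2))/(2*h^2 - 8*sqrt(2)*h - 7*h + 28*sqrt(2))^2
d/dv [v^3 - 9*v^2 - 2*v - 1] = 3*v^2 - 18*v - 2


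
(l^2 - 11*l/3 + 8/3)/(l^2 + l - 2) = (l - 8/3)/(l + 2)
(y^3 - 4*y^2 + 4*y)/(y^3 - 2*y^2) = (y - 2)/y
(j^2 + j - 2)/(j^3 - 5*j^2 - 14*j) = (j - 1)/(j*(j - 7))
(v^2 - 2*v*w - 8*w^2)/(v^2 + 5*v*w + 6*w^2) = (v - 4*w)/(v + 3*w)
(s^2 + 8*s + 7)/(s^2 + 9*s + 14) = (s + 1)/(s + 2)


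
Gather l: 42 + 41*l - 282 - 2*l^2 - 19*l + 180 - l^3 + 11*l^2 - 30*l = -l^3 + 9*l^2 - 8*l - 60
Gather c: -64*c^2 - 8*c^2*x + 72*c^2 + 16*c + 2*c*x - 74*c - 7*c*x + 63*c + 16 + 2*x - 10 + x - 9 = c^2*(8 - 8*x) + c*(5 - 5*x) + 3*x - 3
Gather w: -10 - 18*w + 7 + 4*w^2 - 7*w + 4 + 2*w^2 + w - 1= 6*w^2 - 24*w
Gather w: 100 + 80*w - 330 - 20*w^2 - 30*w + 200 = -20*w^2 + 50*w - 30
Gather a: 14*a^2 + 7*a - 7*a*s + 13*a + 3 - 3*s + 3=14*a^2 + a*(20 - 7*s) - 3*s + 6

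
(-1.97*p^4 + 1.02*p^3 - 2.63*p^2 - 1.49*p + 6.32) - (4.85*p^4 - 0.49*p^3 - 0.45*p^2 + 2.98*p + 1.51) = -6.82*p^4 + 1.51*p^3 - 2.18*p^2 - 4.47*p + 4.81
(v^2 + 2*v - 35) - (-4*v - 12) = v^2 + 6*v - 23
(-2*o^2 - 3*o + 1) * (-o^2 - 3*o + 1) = 2*o^4 + 9*o^3 + 6*o^2 - 6*o + 1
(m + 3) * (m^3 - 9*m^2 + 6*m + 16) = m^4 - 6*m^3 - 21*m^2 + 34*m + 48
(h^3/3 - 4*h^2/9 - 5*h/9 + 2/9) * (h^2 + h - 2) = h^5/3 - h^4/9 - 5*h^3/3 + 5*h^2/9 + 4*h/3 - 4/9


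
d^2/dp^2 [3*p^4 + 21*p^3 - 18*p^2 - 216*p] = 36*p^2 + 126*p - 36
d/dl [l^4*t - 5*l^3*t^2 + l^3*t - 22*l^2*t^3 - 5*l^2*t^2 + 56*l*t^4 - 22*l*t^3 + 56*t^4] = t*(4*l^3 - 15*l^2*t + 3*l^2 - 44*l*t^2 - 10*l*t + 56*t^3 - 22*t^2)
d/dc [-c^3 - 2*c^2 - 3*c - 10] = -3*c^2 - 4*c - 3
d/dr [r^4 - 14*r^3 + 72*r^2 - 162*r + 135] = 4*r^3 - 42*r^2 + 144*r - 162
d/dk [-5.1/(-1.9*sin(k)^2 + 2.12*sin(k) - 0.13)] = (10.812 - 19.38*sin(k))*cos(k)/(1.9*sin(k)^2 - 2.12*sin(k) + 0.13)^2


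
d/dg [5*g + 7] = 5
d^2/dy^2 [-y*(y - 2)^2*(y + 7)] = -12*y^2 - 18*y + 48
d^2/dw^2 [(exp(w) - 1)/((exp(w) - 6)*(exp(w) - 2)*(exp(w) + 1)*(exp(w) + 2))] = (9*exp(8*w) - 71*exp(7*w) + 195*exp(6*w) - 135*exp(5*w) - 558*exp(4*w) + 1944*exp(3*w) + 960*exp(2*w) - 1840*exp(w) + 1056)*exp(w)/(exp(12*w) - 15*exp(11*w) + 45*exp(10*w) + 235*exp(9*w) - 978*exp(8*w) - 1920*exp(7*w) + 6560*exp(6*w) + 10080*exp(5*w) - 17472*exp(4*w) - 29440*exp(3*w) + 11520*exp(2*w) + 34560*exp(w) + 13824)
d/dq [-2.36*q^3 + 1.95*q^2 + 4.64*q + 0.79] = -7.08*q^2 + 3.9*q + 4.64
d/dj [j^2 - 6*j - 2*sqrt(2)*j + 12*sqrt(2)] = 2*j - 6 - 2*sqrt(2)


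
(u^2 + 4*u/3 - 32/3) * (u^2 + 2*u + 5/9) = u^4 + 10*u^3/3 - 67*u^2/9 - 556*u/27 - 160/27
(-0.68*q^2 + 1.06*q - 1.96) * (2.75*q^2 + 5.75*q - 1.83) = -1.87*q^4 - 0.995*q^3 + 1.9494*q^2 - 13.2098*q + 3.5868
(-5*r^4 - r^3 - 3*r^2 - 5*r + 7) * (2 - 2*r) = 10*r^5 - 8*r^4 + 4*r^3 + 4*r^2 - 24*r + 14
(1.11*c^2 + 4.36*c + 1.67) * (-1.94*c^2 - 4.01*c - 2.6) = -2.1534*c^4 - 12.9095*c^3 - 23.6094*c^2 - 18.0327*c - 4.342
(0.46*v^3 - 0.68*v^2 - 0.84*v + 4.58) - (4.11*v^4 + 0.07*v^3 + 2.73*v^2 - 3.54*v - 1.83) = -4.11*v^4 + 0.39*v^3 - 3.41*v^2 + 2.7*v + 6.41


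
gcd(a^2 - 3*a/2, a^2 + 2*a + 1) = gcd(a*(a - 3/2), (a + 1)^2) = 1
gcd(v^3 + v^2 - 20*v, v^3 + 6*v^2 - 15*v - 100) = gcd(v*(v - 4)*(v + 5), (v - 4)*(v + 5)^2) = v^2 + v - 20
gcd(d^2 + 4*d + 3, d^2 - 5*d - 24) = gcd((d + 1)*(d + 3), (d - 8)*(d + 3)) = d + 3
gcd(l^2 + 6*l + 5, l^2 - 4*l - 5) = l + 1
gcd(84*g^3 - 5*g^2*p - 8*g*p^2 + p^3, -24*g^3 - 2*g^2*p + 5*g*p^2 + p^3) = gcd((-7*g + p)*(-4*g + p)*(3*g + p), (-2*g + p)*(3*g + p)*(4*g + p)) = 3*g + p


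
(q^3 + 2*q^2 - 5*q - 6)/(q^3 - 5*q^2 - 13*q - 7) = (q^2 + q - 6)/(q^2 - 6*q - 7)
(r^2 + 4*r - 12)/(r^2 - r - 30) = (-r^2 - 4*r + 12)/(-r^2 + r + 30)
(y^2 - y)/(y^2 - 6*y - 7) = y*(1 - y)/(-y^2 + 6*y + 7)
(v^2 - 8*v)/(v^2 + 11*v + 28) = v*(v - 8)/(v^2 + 11*v + 28)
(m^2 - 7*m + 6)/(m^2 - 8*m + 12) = (m - 1)/(m - 2)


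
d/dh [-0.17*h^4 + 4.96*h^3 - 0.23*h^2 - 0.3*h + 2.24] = -0.68*h^3 + 14.88*h^2 - 0.46*h - 0.3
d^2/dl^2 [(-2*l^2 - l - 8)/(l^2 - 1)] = 2*(-l^3 - 30*l^2 - 3*l - 10)/(l^6 - 3*l^4 + 3*l^2 - 1)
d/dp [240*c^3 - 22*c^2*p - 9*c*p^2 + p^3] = -22*c^2 - 18*c*p + 3*p^2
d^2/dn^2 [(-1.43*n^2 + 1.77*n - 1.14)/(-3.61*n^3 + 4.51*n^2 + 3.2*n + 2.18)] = (37.271806*n^6 - 138.400902*n^5 + 450.30057*n^4 - 293.587422*n^3 - 191.400792*n^2 + 256.958028*n + 39.2176)/(47.045881*n^9 - 176.324313*n^8 + 95.175123*n^7 + 135.633335*n^6 + 128.591028*n^5 - 120.471294*n^4 - 170.070068*n^3 - 131.269572*n^2 - 45.62304*n - 10.360232)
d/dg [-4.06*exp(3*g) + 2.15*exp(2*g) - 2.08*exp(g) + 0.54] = (-12.18*exp(2*g) + 4.3*exp(g) - 2.08)*exp(g)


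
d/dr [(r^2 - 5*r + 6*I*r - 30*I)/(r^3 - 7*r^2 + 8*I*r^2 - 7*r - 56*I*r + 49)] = (-r^4 + r^3*(10 - 12*I) + r^2*(6 + 116*I) + r*(-382 - 420*I) + 1435 + 84*I)/(r^6 + r^5*(-14 + 16*I) + r^4*(-29 - 224*I) + r^3*(1092 + 672*I) + r^2*(-3773 + 1568*I) + r*(-686 - 5488*I) + 2401)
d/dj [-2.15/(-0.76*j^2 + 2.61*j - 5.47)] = (5.6115 - 3.268*j)/(0.76*j^2 - 2.61*j + 5.47)^2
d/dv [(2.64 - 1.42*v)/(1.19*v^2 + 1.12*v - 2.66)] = (1.6898*v^2 - 6.2832*v + 0.8204)/(1.4161*v^4 + 2.6656*v^3 - 5.0764*v^2 - 5.9584*v + 7.0756)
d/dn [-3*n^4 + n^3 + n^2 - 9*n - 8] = -12*n^3 + 3*n^2 + 2*n - 9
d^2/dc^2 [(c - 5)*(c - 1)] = 2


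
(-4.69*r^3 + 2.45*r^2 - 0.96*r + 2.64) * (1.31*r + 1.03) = -6.1439*r^4 - 1.6212*r^3 + 1.2659*r^2 + 2.4696*r + 2.7192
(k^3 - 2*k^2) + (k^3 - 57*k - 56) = 2*k^3 - 2*k^2 - 57*k - 56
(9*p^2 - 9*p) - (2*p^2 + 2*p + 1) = 7*p^2 - 11*p - 1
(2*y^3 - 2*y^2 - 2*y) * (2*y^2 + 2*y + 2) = 4*y^5 - 4*y^3 - 8*y^2 - 4*y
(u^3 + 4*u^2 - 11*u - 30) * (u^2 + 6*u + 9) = u^5 + 10*u^4 + 22*u^3 - 60*u^2 - 279*u - 270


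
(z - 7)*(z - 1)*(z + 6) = z^3 - 2*z^2 - 41*z + 42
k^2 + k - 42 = (k - 6)*(k + 7)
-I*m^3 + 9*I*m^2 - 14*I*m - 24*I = (m - 6)*(m - 4)*(-I*m - I)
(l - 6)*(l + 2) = l^2 - 4*l - 12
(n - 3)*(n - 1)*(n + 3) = n^3 - n^2 - 9*n + 9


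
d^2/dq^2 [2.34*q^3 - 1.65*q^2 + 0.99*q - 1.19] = 14.04*q - 3.3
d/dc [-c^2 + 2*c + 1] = 2 - 2*c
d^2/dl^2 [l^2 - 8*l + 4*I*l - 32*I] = 2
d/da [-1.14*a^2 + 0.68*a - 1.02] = 0.68 - 2.28*a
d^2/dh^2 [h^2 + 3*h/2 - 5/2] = 2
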